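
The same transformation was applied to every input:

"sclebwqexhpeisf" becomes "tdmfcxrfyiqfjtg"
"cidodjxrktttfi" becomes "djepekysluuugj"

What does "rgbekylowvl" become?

shcflzmpxwm

The transformation: shift every letter 1 place forward in the alphabet (wrapping around).
On "rgbekylowvl" that produces "shcflzmpxwm".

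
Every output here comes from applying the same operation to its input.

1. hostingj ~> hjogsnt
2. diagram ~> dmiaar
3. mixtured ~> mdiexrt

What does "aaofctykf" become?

Looking at the pairs, the operation is to take characters alternately from the front and the back (1st, last, 2nd, 2nd-last, ...), then delete the last character.
For "aaofctykf", step one produces "afakoyftc"; step two turns that into "afakoyft".

afakoyft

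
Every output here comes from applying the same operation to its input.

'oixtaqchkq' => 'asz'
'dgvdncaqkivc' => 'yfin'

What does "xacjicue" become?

saw

Looking at the pairs, the operation is to shift every letter 8 places backward in the alphabet (wrapping around), then keep one character in every 3, starting at position 2 (positions 2nd, 5th, 8th, ...).
For "xacjicue", step one produces "psubaumw"; step two turns that into "saw".
(Check on "oixtaqchkq": → "gaplsiuzci" → "asz" ✓)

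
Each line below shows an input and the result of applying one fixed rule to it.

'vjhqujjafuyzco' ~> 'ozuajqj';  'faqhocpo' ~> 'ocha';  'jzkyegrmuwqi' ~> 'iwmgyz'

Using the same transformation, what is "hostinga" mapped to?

anto

Rule — reverse the string, then keep every other character starting from the first (positions 1st, 3rd, 5th, ...).
On "hostinga": the first step gives "agnitsoh", and the second then gives "anto".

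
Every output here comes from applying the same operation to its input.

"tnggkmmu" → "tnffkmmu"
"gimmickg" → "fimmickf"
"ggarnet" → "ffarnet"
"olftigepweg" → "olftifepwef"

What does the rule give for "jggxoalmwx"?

jffxoalmwx

In each case the input is transformed by: replace every "g" with "f".
"jggxoalmwx" → "jffxoalmwx".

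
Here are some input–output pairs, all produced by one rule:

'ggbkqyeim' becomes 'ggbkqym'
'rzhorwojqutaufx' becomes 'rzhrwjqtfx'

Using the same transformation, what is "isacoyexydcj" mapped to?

The pattern: remove every vowel.
On "isacoyexydcj" that produces "scyxydcj".

scyxydcj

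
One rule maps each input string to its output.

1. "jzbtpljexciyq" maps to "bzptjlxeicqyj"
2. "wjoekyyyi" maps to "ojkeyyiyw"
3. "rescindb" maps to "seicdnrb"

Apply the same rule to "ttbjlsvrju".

btljvsjrtu

The pattern: move the first character to the end, then swap each adjacent pair of characters (1↔2, 3↔4, ...).
Starting from "ttbjlsvrju": after the first operation, "tbjlsvrjut"; after the second, "btljvsjrtu".
(Check on "wjoekyyyi": → "joekyyyiw" → "ojkeyyiyw" ✓)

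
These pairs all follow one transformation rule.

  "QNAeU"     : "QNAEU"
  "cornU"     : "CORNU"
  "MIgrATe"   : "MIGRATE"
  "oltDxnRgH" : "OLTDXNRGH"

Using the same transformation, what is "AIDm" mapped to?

What's happening: convert every letter to uppercase.
On "AIDm" that produces "AIDM".

AIDM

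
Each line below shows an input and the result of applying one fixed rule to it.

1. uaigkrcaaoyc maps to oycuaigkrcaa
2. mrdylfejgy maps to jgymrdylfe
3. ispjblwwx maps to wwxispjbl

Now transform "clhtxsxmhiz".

The pattern: move the last 3 characters to the front (rotate right by 3).
So "clhtxsxmhiz" becomes "hizclhtxsxm".

hizclhtxsxm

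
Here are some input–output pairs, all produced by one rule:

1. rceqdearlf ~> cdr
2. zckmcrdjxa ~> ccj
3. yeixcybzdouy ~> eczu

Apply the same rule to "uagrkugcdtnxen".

akcnn

Each output is the input with this applied: keep one character in every 3, starting at position 2 (positions 2nd, 5th, 8th, ...).
Applying that to "uagrkugcdtnxen" gives "akcnn".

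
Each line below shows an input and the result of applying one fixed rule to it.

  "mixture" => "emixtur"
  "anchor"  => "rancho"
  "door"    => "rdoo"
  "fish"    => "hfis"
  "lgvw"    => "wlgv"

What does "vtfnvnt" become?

tvtfnvn

The transformation: move the last character to the front.
On "vtfnvnt" that produces "tvtfnvn".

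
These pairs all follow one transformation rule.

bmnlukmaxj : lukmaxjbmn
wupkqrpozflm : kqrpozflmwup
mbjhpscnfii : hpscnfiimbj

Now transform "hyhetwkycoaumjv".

What's happening: move the first 3 characters to the end (rotate left by 3).
On "hyhetwkycoaumjv" that produces "etwkycoaumjvhyh".

etwkycoaumjvhyh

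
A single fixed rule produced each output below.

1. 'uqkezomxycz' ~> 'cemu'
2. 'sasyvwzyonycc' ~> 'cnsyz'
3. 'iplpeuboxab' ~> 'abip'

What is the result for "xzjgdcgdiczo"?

The transformation: keep one character in every 3, starting at position 1 (positions 1st, 4th, 7th, ...), then sort the characters into alphabetical order.
"xzjgdcgdiczo" → "cggx".

cggx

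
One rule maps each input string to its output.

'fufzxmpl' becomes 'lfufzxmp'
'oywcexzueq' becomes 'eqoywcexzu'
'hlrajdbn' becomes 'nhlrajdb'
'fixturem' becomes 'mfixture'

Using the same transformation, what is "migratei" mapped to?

Rule — move the first 3 characters to the end (rotate left by 3), then swap the front and back halves of the string.
"migratei" → "rateimig" → "imigrate".
(Check on "fixturem": → "turemfix" → "mfixture" ✓)

imigrate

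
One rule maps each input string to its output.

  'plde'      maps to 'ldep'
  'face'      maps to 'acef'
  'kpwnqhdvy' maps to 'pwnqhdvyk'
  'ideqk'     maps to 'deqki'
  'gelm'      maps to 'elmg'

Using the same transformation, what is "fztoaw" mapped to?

ztoawf

Looking at the pairs, the operation is to move the first character to the end.
Doing the same to "fztoaw": "ztoawf".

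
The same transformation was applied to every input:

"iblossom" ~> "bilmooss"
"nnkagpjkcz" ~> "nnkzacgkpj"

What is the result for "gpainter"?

In each case the input is transformed by: move the first character to the end, then take characters alternately from the front and the back (1st, last, 2nd, 2nd-last, ...).
For "gpainter", step one produces "painterg"; step two turns that into "pgarient".

pgarient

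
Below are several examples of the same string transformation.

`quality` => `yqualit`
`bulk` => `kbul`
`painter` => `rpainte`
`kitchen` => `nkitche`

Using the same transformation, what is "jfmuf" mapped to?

fjfmu

In each case the input is transformed by: move the last character to the front.
For "jfmuf" the result is "fjfmu".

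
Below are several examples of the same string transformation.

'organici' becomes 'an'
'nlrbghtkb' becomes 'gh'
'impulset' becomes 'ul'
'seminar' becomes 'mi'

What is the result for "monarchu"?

ar

Each output is the input with this applied: delete the last 3 characters, then keep only the last 2 characters.
Applying that to "monarchu" gives "ar".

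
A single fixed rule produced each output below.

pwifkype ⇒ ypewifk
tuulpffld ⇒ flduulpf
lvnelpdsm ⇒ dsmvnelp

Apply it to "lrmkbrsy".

The transformation: delete the first character, then move the last 3 characters to the front (rotate right by 3).
On "lrmkbrsy": the first step gives "rmkbrsy", and the second then gives "rsyrmkb".

rsyrmkb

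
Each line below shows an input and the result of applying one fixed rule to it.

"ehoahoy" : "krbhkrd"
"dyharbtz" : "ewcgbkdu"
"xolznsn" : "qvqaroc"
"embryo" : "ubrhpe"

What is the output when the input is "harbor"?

Looking at the pairs, the operation is to shift every letter 3 places forward in the alphabet (wrapping around), then move the last 3 characters to the front (rotate right by 3).
For "harbor", step one produces "kdueru"; step two turns that into "erukdu".

erukdu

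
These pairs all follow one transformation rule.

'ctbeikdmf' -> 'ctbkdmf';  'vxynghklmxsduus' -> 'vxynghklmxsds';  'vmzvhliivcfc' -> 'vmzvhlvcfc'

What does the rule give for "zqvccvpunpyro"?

zqvccvpnpyr

Looking at the pairs, the operation is to remove every vowel.
For "zqvccvpunpyro" the result is "zqvccvpnpyr".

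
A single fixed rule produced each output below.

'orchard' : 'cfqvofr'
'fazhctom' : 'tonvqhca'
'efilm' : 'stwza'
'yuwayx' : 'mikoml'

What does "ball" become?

The rule is to shift every letter 12 places backward in the alphabet (wrapping around).
So "ball" becomes "pozz".

pozz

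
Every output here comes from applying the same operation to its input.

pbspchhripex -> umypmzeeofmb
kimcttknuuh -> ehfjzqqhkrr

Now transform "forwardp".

Each output is the input with this applied: shift every letter 3 places backward in the alphabet (wrapping around), then move the last character to the front.
Working it through for "forwardp": intermediate "clotxoam", final "mclotxoa".

mclotxoa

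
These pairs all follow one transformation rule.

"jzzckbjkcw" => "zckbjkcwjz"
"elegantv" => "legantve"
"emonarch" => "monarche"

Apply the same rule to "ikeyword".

keywordi

The transformation: move the last 3 characters to the front (rotate right by 3), then swap the front and back halves of the string.
For "ikeyword", step one produces "ordikeyw"; step two turns that into "keywordi".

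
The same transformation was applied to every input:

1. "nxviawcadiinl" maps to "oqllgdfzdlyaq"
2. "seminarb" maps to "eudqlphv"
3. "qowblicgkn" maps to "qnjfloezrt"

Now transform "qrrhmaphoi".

What's happening: reverse the string, then shift every letter 3 places forward in the alphabet (wrapping around).
Applying both steps to "qrrhmaphoi": "iohpamhrrq", then "lrksdpkuut".

lrksdpkuut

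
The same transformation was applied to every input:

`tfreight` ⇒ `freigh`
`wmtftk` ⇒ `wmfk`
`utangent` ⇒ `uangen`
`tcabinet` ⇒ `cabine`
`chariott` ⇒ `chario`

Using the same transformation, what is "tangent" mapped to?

The transformation: remove every "t".
Doing the same to "tangent": "angen".

angen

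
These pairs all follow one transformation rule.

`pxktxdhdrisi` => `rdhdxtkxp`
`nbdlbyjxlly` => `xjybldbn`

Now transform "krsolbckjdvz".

Rule — delete the last 3 characters, then reverse the string.
"krsolbckjdvz" → "krsolbckj" → "jkcblosrk".

jkcblosrk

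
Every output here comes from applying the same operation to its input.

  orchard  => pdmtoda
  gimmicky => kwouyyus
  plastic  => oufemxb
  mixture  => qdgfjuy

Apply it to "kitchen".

zqtofuw

The pattern: reverse the string, then shift every letter 12 places forward in the alphabet (wrapping around).
On "kitchen": the first step gives "nehctik", and the second then gives "zqtofuw".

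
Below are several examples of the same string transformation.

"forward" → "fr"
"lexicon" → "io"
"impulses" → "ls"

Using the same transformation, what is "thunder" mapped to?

ht

Looking at the pairs, the operation is to sort the characters into alphabetical order, then keep one character in every 3, starting at position 3 (positions 3rd, 6th, 9th, ...).
For "thunder", step one produces "dehnrtu"; step two turns that into "ht".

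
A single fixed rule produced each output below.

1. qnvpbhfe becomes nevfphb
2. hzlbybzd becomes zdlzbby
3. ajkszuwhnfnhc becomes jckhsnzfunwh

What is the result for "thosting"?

In each case the input is transformed by: delete the first character, then take characters alternately from the front and the back (1st, last, 2nd, 2nd-last, ...).
"thosting" → "hgonsit".

hgonsit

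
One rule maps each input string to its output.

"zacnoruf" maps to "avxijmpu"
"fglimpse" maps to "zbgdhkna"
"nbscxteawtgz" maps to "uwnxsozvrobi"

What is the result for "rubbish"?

Rule — swap the first and last characters, then shift every letter 5 places backward in the alphabet (wrapping around).
Applying that to "rubbish" gives "cpwwdnm".

cpwwdnm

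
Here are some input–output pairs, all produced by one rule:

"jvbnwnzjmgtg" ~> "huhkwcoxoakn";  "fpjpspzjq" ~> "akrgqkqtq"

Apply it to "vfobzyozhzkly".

lmzwgpcazpaia

What's happening: shift every letter 1 place forward in the alphabet (wrapping around), then move the last 3 characters to the front (rotate right by 3).
So "vfobzyozhzkly" becomes "lmzwgpcazpaia".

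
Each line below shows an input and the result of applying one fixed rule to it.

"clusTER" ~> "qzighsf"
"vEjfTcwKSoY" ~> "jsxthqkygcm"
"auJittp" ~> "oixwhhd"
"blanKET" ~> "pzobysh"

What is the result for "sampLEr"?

The transformation: shift every letter 12 places backward in the alphabet (wrapping around), then convert every letter to lowercase.
Starting from "sampLEr": after the first operation, "goadZSf"; after the second, "goadzsf".
(Check on "auJittp": → "oiXwhhd" → "oixwhhd" ✓)

goadzsf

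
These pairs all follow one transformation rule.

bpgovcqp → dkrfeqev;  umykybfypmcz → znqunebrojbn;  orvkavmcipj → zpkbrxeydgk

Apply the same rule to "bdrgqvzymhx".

Looking at the pairs, the operation is to move the first 3 characters to the end (rotate left by 3), then shift every letter 11 places backward in the alphabet (wrapping around).
For "bdrgqvzymhx" the result is "vfkonbwmqsg".

vfkonbwmqsg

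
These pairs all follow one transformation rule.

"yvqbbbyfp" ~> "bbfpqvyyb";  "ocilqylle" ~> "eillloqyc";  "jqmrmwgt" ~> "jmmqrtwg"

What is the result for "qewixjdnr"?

Rule — sort the characters into alphabetical order, then move the first character to the end.
"qewixjdnr" → "deijnqrwx" → "eijnqrwxd".

eijnqrwxd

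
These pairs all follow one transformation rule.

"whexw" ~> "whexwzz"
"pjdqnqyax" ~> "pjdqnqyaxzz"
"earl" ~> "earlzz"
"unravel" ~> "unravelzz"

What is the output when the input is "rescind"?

In each case the input is transformed by: append "zz".
Applying that to "rescind" gives "rescindzz".

rescindzz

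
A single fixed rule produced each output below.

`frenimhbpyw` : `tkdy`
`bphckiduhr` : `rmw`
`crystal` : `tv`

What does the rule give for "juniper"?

wr

The pattern: keep one character in every 3, starting at position 2 (positions 2nd, 5th, 8th, ...), then shift every letter 2 places forward in the alphabet (wrapping around).
On "juniper": the first step gives "up", and the second then gives "wr".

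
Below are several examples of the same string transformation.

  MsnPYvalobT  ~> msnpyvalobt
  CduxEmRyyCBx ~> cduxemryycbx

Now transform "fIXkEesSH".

The rule is to convert every letter to lowercase.
For "fIXkEesSH" the result is "fixkeessh".

fixkeessh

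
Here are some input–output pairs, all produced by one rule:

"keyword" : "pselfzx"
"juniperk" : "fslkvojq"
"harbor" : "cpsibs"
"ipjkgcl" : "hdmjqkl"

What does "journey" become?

ofzkpvs

The pattern: shift every letter 1 place forward in the alphabet (wrapping around), then move the last 3 characters to the front (rotate right by 3).
Applying both steps to "journey": "kpvsofz", then "ofzkpvs".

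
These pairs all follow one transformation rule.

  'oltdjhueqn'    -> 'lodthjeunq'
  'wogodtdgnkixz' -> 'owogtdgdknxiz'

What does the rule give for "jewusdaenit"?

What's happening: swap each adjacent pair of characters (1↔2, 3↔4, ...).
So "jewusdaenit" becomes "ejuwdseaint".

ejuwdseaint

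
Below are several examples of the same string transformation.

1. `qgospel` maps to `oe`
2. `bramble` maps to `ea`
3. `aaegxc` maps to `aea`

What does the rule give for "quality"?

uai

The pattern: swap the first and last characters, then keep only the vowels.
"quality" → "yualitq" → "uai".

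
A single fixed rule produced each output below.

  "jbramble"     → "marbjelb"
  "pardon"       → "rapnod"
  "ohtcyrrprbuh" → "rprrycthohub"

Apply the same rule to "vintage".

Looking at the pairs, the operation is to reverse the string, then move the first 3 characters to the end (rotate left by 3).
For "vintage", step one produces "egatniv"; step two turns that into "tnivega".

tnivega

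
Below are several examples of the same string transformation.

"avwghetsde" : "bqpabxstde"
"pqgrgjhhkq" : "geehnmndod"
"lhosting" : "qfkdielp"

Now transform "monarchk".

ozehjlkx

In each case the input is transformed by: swap the front and back halves of the string, then shift every letter 3 places backward in the alphabet (wrapping around).
So "monarchk" becomes "ozehjlkx".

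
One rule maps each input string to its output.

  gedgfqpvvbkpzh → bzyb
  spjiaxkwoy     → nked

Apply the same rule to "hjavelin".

Each output is the input with this applied: shift every letter 5 places backward in the alphabet (wrapping around), then keep only the first 4 characters.
On "hjavelin": the first step gives "cevqzgdi", and the second then gives "cevq".

cevq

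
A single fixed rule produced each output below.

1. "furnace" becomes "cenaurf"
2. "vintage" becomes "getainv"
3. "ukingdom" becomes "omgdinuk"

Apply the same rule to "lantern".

Rule — reverse the string, then swap each adjacent pair of characters (1↔2, 3↔4, ...).
Applying both steps to "lantern": "nretnal", then "rnteanl".

rnteanl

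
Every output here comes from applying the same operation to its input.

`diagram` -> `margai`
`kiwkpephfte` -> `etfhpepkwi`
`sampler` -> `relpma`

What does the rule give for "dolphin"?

nihplo

In each case the input is transformed by: delete the first character, then reverse the string.
Applying both steps to "dolphin": "olphin", then "nihplo".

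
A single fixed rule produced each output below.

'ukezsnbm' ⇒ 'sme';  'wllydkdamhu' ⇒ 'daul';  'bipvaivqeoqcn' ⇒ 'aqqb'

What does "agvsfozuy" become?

Rule — move the first 3 characters to the end (rotate left by 3), then keep one character in every 3, starting at position 2 (positions 2nd, 5th, 8th, ...).
Starting from "agvsfozuy": after the first operation, "sfozuyagv"; after the second, "fug".
(Check on "wllydkdamhu": → "ydkdamhuwll" → "daul" ✓)

fug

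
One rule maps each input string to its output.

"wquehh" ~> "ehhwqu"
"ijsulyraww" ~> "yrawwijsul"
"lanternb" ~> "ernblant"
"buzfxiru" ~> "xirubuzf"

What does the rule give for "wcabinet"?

Looking at the pairs, the operation is to swap the front and back halves of the string.
Doing the same to "wcabinet": "inetwcab".

inetwcab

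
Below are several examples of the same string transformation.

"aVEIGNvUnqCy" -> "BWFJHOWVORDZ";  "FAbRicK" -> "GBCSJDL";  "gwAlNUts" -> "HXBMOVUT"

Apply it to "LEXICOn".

What's happening: shift every letter 1 place forward in the alphabet (wrapping around), then convert every letter to uppercase.
Applying both steps to "LEXICOn": "MFYJDPo", then "MFYJDPO".

MFYJDPO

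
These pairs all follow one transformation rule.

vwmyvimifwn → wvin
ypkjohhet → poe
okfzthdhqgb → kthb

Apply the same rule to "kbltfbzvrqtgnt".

bfvtt

The rule is to keep one character in every 3, starting at position 2 (positions 2nd, 5th, 8th, ...).
So "kbltfbzvrqtgnt" becomes "bfvtt".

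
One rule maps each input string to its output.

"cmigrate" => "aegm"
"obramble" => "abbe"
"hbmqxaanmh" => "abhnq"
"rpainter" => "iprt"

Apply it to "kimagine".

aeii

Looking at the pairs, the operation is to keep every other character starting from the second (positions 2nd, 4th, 6th, ...), then sort the characters into alphabetical order.
Doing the same to "kimagine": "aeii".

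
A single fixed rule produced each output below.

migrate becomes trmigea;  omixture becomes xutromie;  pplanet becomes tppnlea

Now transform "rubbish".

The pattern: sort the characters into reverse alphabetical order.
Applying that to "rubbish" gives "usrihbb".

usrihbb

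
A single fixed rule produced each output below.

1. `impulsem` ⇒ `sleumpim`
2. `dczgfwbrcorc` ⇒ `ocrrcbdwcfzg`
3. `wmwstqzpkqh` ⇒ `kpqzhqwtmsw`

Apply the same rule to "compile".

iplmeoc

Rule — move the last 3 characters to the front (rotate right by 3), then take characters alternately from the front and the back (1st, last, 2nd, 2nd-last, ...).
Applying both steps to "compile": "ilecomp", then "iplmeoc".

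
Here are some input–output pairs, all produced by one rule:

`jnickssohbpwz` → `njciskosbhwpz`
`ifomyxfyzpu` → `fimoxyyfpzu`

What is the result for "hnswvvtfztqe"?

nhwsvvfttzeq

In each case the input is transformed by: swap each adjacent pair of characters (1↔2, 3↔4, ...).
On "hnswvvtfztqe" that produces "nhwsvvfttzeq".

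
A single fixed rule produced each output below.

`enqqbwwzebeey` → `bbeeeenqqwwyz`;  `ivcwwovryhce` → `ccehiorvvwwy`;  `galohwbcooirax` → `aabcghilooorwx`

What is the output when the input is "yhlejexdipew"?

The transformation: sort the characters into alphabetical order.
For "yhlejexdipew" the result is "deeehijlpwxy".

deeehijlpwxy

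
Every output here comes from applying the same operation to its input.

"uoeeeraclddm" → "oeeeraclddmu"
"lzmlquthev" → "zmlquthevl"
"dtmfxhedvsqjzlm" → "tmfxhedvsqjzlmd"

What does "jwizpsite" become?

wizpsitej

The transformation: move the first character to the end.
So "jwizpsite" becomes "wizpsitej".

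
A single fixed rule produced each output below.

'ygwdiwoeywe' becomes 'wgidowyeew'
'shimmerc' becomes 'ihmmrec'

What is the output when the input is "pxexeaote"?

exexoaet

Rule — delete the first character, then swap each adjacent pair of characters (1↔2, 3↔4, ...).
Working it through for "pxexeaote": intermediate "xexeaote", final "exexoaet".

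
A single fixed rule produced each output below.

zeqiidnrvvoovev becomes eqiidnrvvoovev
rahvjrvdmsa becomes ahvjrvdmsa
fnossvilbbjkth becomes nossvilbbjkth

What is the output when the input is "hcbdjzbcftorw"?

cbdjzbcftorw

Rule — delete the first character.
Applying that to "hcbdjzbcftorw" gives "cbdjzbcftorw".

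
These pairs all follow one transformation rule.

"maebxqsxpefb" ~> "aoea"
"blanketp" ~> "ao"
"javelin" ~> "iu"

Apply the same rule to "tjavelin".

Each output is the input with this applied: shift every letter 1 place backward in the alphabet (wrapping around), then keep only the vowels.
Applying both steps to "tjavelin": "sizudkhm", then "iu".

iu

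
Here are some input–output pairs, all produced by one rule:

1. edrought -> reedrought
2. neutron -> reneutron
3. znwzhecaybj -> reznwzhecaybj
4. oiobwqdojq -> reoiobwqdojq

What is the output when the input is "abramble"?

reabramble

The transformation: prepend "re".
"abramble" → "reabramble".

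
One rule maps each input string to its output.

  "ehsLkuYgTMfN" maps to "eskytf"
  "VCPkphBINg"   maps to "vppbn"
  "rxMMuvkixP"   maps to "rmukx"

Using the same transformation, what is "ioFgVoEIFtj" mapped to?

What's happening: keep every other character starting from the first (positions 1st, 3rd, 5th, ...), then convert every letter to lowercase.
For "ioFgVoEIFtj", step one produces "iFVEFj"; step two turns that into "ifvefj".

ifvefj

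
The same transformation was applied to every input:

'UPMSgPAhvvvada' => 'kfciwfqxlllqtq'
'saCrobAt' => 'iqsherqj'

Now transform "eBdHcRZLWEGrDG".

urtxshpbmuwhtw

What's happening: shift every letter 10 places backward in the alphabet (wrapping around), then convert every letter to lowercase.
Working it through for "eBdHcRZLWEGrDG": intermediate "uRtXsHPBMUWhTW", final "urtxshpbmuwhtw".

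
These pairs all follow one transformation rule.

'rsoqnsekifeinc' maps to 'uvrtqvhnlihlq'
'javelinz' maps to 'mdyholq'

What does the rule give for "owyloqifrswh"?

The transformation: shift every letter 3 places forward in the alphabet (wrapping around), then delete the last character.
Working it through for "owyloqifrswh": intermediate "rzbortliuvzk", final "rzbortliuvz".

rzbortliuvz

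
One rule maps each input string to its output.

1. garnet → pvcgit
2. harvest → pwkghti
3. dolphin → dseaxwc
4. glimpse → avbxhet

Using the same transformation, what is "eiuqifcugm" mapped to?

What's happening: swap each adjacent pair of characters (1↔2, 3↔4, ...), then shift every letter 11 places backward in the alphabet (wrapping around).
Working it through for "eiuqifcugm": intermediate "iequfiucmg", final "xtfjuxjrbv".

xtfjuxjrbv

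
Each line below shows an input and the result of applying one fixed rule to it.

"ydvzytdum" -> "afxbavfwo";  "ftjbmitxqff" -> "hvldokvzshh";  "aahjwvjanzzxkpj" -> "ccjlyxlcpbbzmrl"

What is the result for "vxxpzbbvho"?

xzzrbddxjq

In each case the input is transformed by: shift every letter 2 places forward in the alphabet (wrapping around).
Applying that to "vxxpzbbvho" gives "xzzrbddxjq".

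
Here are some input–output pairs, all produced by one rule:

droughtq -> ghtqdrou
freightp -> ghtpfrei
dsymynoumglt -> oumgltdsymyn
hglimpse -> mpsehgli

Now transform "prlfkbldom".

Rule — swap the front and back halves of the string.
"prlfkbldom" → "bldomprlfk".

bldomprlfk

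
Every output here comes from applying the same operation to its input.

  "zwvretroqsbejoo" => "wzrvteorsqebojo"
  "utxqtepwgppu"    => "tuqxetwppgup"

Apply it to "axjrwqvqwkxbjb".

Looking at the pairs, the operation is to swap each adjacent pair of characters (1↔2, 3↔4, ...).
Doing the same to "axjrwqvqwkxbjb": "xarjqwqvkwbxbj".

xarjqwqvkwbxbj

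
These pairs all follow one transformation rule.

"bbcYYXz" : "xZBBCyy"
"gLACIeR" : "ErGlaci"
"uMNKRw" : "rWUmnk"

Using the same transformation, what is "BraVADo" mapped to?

Rule — move the last 2 characters to the front (rotate right by 2), then flip the case of every letter.
Applying both steps to "BraVADo": "DoBraVA", then "dObRAva".

dObRAva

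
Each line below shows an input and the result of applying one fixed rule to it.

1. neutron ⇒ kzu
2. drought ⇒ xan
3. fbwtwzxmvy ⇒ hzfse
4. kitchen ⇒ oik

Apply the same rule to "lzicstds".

The pattern: keep every other character starting from the second (positions 2nd, 4th, 6th, ...), then shift every letter 6 places forward in the alphabet (wrapping around).
For "lzicstds", step one produces "zcts"; step two turns that into "fizy".

fizy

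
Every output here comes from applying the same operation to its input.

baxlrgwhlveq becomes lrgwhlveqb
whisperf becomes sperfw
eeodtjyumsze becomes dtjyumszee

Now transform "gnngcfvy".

gcfvyg

What's happening: move the first character to the end, then delete the first 2 characters.
On "gnngcfvy" that produces "gcfvyg".
(Check on "whisperf": → "hisperfw" → "sperfw" ✓)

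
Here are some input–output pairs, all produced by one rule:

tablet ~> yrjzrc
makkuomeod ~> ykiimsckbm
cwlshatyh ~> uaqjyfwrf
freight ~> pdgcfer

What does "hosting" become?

Rule — swap each adjacent pair of characters (1↔2, 3↔4, ...), then shift every letter 2 places backward in the alphabet (wrapping around).
Applying both steps to "hosting": "ohtsnig", then "mfrqlge".

mfrqlge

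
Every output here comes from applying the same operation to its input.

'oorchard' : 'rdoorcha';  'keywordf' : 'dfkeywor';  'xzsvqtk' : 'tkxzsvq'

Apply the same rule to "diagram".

amdiagr

What's happening: move the last 2 characters to the front (rotate right by 2).
On "diagram" that produces "amdiagr".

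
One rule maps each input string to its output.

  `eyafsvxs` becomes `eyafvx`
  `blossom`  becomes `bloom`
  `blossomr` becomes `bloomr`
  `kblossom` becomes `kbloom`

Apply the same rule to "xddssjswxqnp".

The pattern: remove every "s".
"xddssjswxqnp" → "xddjwxqnp".

xddjwxqnp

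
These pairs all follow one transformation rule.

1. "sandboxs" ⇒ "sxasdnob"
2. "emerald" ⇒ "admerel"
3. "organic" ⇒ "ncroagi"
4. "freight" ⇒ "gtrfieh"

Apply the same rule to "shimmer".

mrhsmie

The pattern: swap each adjacent pair of characters (1↔2, 3↔4, ...), then move the last 2 characters to the front (rotate right by 2).
Applying that to "shimmer" gives "mrhsmie".
(Check on "sandboxs": → "asdnobsx" → "sxasdnob" ✓)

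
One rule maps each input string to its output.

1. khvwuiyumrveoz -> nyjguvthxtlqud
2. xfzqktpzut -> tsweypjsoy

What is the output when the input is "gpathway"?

zxfozsgv

What's happening: shift every letter 1 place backward in the alphabet (wrapping around), then move the last 2 characters to the front (rotate right by 2).
Applying both steps to "gpathway": "fozsgvzx", then "zxfozsgv".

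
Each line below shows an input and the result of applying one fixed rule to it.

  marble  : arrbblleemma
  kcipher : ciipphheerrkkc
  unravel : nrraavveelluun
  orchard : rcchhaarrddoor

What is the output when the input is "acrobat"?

Rule — double every character, then move the first 3 characters to the end (rotate left by 3).
On "acrobat": the first step gives "aaccrroobbaatt", and the second then gives "crroobbaattaac".

crroobbaattaac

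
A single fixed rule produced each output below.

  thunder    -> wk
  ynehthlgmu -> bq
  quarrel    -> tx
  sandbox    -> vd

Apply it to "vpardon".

Rule — shift every letter 3 places forward in the alphabet (wrapping around), then keep only the first 2 characters.
Working it through for "vpardon": intermediate "ysdugrq", final "ys".

ys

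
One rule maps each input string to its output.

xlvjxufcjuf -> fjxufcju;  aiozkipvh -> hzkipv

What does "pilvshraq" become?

Looking at the pairs, the operation is to delete the first 3 characters, then move the last character to the front.
Starting from "pilvshraq": after the first operation, "vshraq"; after the second, "qvshra".

qvshra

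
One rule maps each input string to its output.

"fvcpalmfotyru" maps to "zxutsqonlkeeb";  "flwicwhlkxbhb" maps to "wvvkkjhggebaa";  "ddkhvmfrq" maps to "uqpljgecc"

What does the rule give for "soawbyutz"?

zyxvtsrna

What's happening: shift every letter 1 place backward in the alphabet (wrapping around), then sort the characters into reverse alphabetical order.
So "soawbyutz" becomes "zyxvtsrna".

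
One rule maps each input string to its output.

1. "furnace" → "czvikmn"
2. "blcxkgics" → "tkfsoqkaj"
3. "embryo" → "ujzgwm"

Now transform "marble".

Looking at the pairs, the operation is to shift every letter 8 places forward in the alphabet (wrapping around), then move the first character to the end.
Working it through for "marble": intermediate "uizjtm", final "izjtmu".
(Check on "furnace": → "nczvikm" → "czvikmn" ✓)

izjtmu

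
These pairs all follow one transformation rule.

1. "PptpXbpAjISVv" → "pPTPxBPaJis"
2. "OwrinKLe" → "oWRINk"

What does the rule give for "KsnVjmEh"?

kSNvJM

Rule — delete the last 2 characters, then flip the case of every letter.
Applying both steps to "KsnVjmEh": "KsnVjm", then "kSNvJM".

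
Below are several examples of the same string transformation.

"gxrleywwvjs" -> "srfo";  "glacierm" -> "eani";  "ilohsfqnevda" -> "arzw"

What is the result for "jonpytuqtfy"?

mpbu

The pattern: shift every letter 4 places backward in the alphabet (wrapping around), then keep only the last 4 characters.
Working it through for "jonpytuqtfy": intermediate "fkjlupqmpbu", final "mpbu".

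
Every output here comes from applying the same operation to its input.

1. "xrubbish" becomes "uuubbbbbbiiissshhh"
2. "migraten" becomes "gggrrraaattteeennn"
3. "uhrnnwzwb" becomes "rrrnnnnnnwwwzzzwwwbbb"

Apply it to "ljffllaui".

The transformation: delete the first 2 characters, then repeat every character 3 times.
On "ljffllaui": the first step gives "ffllaui", and the second then gives "ffffffllllllaaauuuiii".
(Check on "xrubbish": → "ubbish" → "uuubbbbbbiiissshhh" ✓)

ffffffllllllaaauuuiii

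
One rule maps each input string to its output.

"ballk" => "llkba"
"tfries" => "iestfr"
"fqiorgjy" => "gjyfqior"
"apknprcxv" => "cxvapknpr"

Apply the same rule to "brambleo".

What's happening: move the last 3 characters to the front (rotate right by 3).
"brambleo" → "leobramb".

leobramb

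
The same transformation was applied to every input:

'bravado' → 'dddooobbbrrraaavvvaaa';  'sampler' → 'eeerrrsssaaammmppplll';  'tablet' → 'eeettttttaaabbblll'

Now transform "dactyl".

yyyllldddaaacccttt

Looking at the pairs, the operation is to move the last 2 characters to the front (rotate right by 2), then repeat every character 3 times.
Applying both steps to "dactyl": "yldact", then "yyyllldddaaacccttt".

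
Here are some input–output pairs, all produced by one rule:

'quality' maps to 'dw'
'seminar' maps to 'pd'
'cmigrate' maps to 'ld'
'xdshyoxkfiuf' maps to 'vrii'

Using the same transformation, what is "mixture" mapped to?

au

In each case the input is transformed by: shift every letter 3 places forward in the alphabet (wrapping around), then keep one character in every 3, starting at position 3 (positions 3rd, 6th, 9th, ...).
Working it through for "mixture": intermediate "plawxuh", final "au".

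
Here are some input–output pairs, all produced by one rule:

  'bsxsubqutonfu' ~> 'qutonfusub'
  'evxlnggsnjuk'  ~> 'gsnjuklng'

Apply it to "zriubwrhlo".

rhloubw

Each output is the input with this applied: delete the first 3 characters, then move the first 3 characters to the end (rotate left by 3).
Working it through for "zriubwrhlo": intermediate "ubwrhlo", final "rhloubw".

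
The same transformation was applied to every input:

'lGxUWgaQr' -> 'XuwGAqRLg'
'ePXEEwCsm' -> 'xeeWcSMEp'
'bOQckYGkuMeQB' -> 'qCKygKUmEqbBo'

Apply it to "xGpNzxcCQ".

The rule is to move the first 2 characters to the end (rotate left by 2), then flip the case of every letter.
Applying that to "xGpNzxcCQ" gives "PnZXCcqXg".
(Check on "lGxUWgaQr": → "xUWgaQrlG" → "XuwGAqRLg" ✓)

PnZXCcqXg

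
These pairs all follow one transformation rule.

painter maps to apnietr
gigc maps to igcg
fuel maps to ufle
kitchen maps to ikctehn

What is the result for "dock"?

odkc

Each output is the input with this applied: swap each adjacent pair of characters (1↔2, 3↔4, ...).
On "dock" that produces "odkc".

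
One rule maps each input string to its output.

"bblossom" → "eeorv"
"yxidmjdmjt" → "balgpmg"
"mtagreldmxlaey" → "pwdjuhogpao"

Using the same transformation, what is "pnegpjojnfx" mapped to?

Rule — delete the last 3 characters, then shift every letter 3 places forward in the alphabet (wrapping around).
On "pnegpjojnfx": the first step gives "pnegpjoj", and the second then gives "sqhjsmrm".

sqhjsmrm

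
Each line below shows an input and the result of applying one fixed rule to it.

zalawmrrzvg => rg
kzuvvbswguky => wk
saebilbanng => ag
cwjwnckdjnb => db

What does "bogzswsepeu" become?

Each output is the input with this applied: keep one character in every 3, starting at position 2 (positions 2nd, 5th, 8th, ...), then keep only the last 2 characters.
Working it through for "bogzswsepeu": intermediate "oseu", final "eu".

eu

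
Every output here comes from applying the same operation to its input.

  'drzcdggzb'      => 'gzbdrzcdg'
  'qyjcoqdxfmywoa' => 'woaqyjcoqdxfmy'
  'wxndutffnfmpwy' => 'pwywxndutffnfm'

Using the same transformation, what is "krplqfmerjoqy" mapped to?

oqykrplqfmerj

The rule is to move the last 3 characters to the front (rotate right by 3).
So "krplqfmerjoqy" becomes "oqykrplqfmerj".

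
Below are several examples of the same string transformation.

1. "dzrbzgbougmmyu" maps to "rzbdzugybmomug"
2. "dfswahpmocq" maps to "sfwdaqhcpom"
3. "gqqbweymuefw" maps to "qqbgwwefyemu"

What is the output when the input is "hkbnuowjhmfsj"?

In each case the input is transformed by: move the first 2 characters to the end (rotate left by 2), then take characters alternately from the front and the back (1st, last, 2nd, 2nd-last, ...).
Doing the same to "hkbnuowjhmfsj": "bknhujoswfjmh".

bknhujoswfjmh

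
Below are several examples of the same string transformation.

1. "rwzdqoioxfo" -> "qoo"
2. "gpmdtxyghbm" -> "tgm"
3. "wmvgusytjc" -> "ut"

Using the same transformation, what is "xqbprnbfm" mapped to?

rf

Rule — delete the first 2 characters, then keep one character in every 3, starting at position 3 (positions 3rd, 6th, 9th, ...).
On "xqbprnbfm": the first step gives "bprnbfm", and the second then gives "rf".
(Check on "rwzdqoioxfo": → "zdqoioxfo" → "qoo" ✓)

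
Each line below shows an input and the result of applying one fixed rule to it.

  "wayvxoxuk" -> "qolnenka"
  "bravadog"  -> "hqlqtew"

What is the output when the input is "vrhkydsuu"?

hxaotikk

Each output is the input with this applied: shift every letter 10 places backward in the alphabet (wrapping around), then delete the first character.
"vrhkydsuu" → "lhxaotikk" → "hxaotikk".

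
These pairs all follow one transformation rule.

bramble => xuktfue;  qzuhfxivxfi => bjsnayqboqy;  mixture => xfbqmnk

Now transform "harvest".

Each output is the input with this applied: move the last character to the front, then shift every letter 7 places backward in the alphabet (wrapping around).
"harvest" → "tharves" → "matkoxl".

matkoxl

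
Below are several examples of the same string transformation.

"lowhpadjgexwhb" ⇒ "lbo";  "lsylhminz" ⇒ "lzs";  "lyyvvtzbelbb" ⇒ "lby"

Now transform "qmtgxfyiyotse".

qem

Each output is the input with this applied: take characters alternately from the front and the back (1st, last, 2nd, 2nd-last, ...), then keep only the first 3 characters.
Working it through for "qmtgxfyiyotse": intermediate "qemsttgoxyfiy", final "qem".
(Check on "lowhpadjgexwhb": → "lbohwwhxpeagdj" → "lbo" ✓)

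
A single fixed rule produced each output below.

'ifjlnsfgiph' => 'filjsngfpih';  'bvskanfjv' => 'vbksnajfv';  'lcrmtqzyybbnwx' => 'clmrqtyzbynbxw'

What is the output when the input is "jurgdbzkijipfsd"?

ujgrbdkzjipisfd

Each output is the input with this applied: swap each adjacent pair of characters (1↔2, 3↔4, ...).
"jurgdbzkijipfsd" → "ujgrbdkzjipisfd".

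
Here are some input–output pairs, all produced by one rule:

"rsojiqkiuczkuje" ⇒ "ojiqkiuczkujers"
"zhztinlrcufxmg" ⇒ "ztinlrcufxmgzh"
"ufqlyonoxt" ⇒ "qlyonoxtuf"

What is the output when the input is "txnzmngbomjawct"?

nzmngbomjawcttx

Each output is the input with this applied: move the first 2 characters to the end (rotate left by 2).
For "txnzmngbomjawct" the result is "nzmngbomjawcttx".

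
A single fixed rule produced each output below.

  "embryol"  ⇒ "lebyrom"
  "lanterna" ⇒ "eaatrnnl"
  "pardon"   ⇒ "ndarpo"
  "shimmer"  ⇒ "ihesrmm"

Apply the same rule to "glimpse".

The pattern: sort the characters into reverse alphabetical order, then move the last 3 characters to the front (rotate right by 3).
For "glimpse", step one produces "spmlige"; step two turns that into "igespml".

igespml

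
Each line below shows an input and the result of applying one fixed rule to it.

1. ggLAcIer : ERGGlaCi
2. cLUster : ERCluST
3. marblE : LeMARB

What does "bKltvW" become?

VwBkLT

The transformation: flip the case of every letter, then move the last 2 characters to the front (rotate right by 2).
Working it through for "bKltvW": intermediate "BkLTVw", final "VwBkLT".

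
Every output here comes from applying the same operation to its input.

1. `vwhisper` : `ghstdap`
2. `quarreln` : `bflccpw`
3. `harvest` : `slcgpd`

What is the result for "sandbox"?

Looking at the pairs, the operation is to delete the last character, then shift every letter 11 places forward in the alphabet (wrapping around).
Applying both steps to "sandbox": "sandbo", then "dlyomz".
(Check on "quarreln": → "quarrel" → "bflccpw" ✓)

dlyomz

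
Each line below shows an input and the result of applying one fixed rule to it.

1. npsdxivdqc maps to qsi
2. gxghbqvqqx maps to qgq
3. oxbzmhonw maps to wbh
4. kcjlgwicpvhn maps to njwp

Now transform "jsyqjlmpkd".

Rule — keep one character in every 3, starting at position 3 (positions 3rd, 6th, 9th, ...), then move the last character to the front.
Applying that to "jsyqjlmpkd" gives "kyl".
(Check on "npsdxivdqc": → "siq" → "qsi" ✓)

kyl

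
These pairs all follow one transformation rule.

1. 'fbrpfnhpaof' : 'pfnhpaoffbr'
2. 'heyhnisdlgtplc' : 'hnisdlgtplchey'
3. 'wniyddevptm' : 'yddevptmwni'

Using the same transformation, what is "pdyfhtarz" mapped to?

Each output is the input with this applied: move the first 3 characters to the end (rotate left by 3).
Doing the same to "pdyfhtarz": "fhtarzpdy".

fhtarzpdy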